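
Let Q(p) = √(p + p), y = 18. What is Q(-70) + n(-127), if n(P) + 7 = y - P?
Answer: 138 + 2*I*√35 ≈ 138.0 + 11.832*I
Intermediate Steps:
n(P) = 11 - P (n(P) = -7 + (18 - P) = 11 - P)
Q(p) = √2*√p (Q(p) = √(2*p) = √2*√p)
Q(-70) + n(-127) = √2*√(-70) + (11 - 1*(-127)) = √2*(I*√70) + (11 + 127) = 2*I*√35 + 138 = 138 + 2*I*√35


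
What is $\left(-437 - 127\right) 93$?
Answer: $-52452$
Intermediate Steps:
$\left(-437 - 127\right) 93 = \left(-564\right) 93 = -52452$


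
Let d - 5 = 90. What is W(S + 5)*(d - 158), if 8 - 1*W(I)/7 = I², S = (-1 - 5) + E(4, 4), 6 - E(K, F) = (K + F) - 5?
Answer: -1764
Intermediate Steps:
d = 95 (d = 5 + 90 = 95)
E(K, F) = 11 - F - K (E(K, F) = 6 - ((K + F) - 5) = 6 - ((F + K) - 5) = 6 - (-5 + F + K) = 6 + (5 - F - K) = 11 - F - K)
S = -3 (S = (-1 - 5) + (11 - 1*4 - 1*4) = -6 + (11 - 4 - 4) = -6 + 3 = -3)
W(I) = 56 - 7*I²
W(S + 5)*(d - 158) = (56 - 7*(-3 + 5)²)*(95 - 158) = (56 - 7*2²)*(-63) = (56 - 7*4)*(-63) = (56 - 28)*(-63) = 28*(-63) = -1764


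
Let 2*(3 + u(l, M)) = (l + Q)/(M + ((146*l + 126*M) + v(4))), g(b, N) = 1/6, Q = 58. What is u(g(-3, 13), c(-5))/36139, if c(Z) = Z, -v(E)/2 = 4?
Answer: -22621/268295936 ≈ -8.4314e-5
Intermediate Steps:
v(E) = -8 (v(E) = -2*4 = -8)
g(b, N) = ⅙
u(l, M) = -3 + (58 + l)/(2*(-8 + 127*M + 146*l)) (u(l, M) = -3 + ((l + 58)/(M + ((146*l + 126*M) - 8)))/2 = -3 + ((58 + l)/(M + ((126*M + 146*l) - 8)))/2 = -3 + ((58 + l)/(M + (-8 + 126*M + 146*l)))/2 = -3 + ((58 + l)/(-8 + 127*M + 146*l))/2 = -3 + (58 + l)/(2*(-8 + 127*M + 146*l)))
u(g(-3, 13), c(-5))/36139 = ((106 - 875*⅙ - 762*(-5))/(2*(-8 + 127*(-5) + 146*(⅙))))/36139 = ((106 - 875/6 + 3810)/(2*(-8 - 635 + 73/3)))*(1/36139) = ((½)*(22621/6)/(-1856/3))*(1/36139) = ((½)*(-3/1856)*(22621/6))*(1/36139) = -22621/7424*1/36139 = -22621/268295936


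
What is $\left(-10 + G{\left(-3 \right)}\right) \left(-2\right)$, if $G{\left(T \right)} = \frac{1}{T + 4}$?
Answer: $18$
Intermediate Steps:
$G{\left(T \right)} = \frac{1}{4 + T}$
$\left(-10 + G{\left(-3 \right)}\right) \left(-2\right) = \left(-10 + \frac{1}{4 - 3}\right) \left(-2\right) = \left(-10 + 1^{-1}\right) \left(-2\right) = \left(-10 + 1\right) \left(-2\right) = \left(-9\right) \left(-2\right) = 18$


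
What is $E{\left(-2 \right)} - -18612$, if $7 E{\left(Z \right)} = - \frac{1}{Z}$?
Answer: $\frac{260569}{14} \approx 18612.0$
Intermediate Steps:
$E{\left(Z \right)} = - \frac{1}{7 Z}$ ($E{\left(Z \right)} = \frac{\left(-1\right) \frac{1}{Z}}{7} = - \frac{1}{7 Z}$)
$E{\left(-2 \right)} - -18612 = - \frac{1}{7 \left(-2\right)} - -18612 = \left(- \frac{1}{7}\right) \left(- \frac{1}{2}\right) + 18612 = \frac{1}{14} + 18612 = \frac{260569}{14}$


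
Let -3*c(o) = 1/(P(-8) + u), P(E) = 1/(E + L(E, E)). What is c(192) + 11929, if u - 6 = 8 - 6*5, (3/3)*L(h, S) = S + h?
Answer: 4592673/385 ≈ 11929.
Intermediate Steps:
L(h, S) = S + h
u = -16 (u = 6 + (8 - 6*5) = 6 + (8 - 30) = 6 - 22 = -16)
P(E) = 1/(3*E) (P(E) = 1/(E + (E + E)) = 1/(E + 2*E) = 1/(3*E))
c(o) = 8/385 (c(o) = -1/(3*((1/3)/(-8) - 16)) = -1/(3*((1/3)*(-1/8) - 16)) = -1/(3*(-1/24 - 16)) = -1/(3*(-385/24)) = -1/3*(-24/385) = 8/385)
c(192) + 11929 = 8/385 + 11929 = 4592673/385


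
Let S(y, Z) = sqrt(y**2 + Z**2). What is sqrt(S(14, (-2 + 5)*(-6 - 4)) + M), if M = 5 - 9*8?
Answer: sqrt(-67 + 2*sqrt(274)) ≈ 5.8219*I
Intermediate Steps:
M = -67 (M = 5 - 72 = -67)
S(y, Z) = sqrt(Z**2 + y**2)
sqrt(S(14, (-2 + 5)*(-6 - 4)) + M) = sqrt(sqrt(((-2 + 5)*(-6 - 4))**2 + 14**2) - 67) = sqrt(sqrt((3*(-10))**2 + 196) - 67) = sqrt(sqrt((-30)**2 + 196) - 67) = sqrt(sqrt(900 + 196) - 67) = sqrt(sqrt(1096) - 67) = sqrt(2*sqrt(274) - 67) = sqrt(-67 + 2*sqrt(274))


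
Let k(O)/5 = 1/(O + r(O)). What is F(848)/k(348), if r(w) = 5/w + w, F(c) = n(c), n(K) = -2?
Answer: -242213/870 ≈ -278.41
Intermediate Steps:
F(c) = -2
r(w) = w + 5/w
k(O) = 5/(2*O + 5/O) (k(O) = 5/(O + (O + 5/O)) = 5/(2*O + 5/O))
F(848)/k(348) = -2/(5*348/(5 + 2*348²)) = -2/(5*348/(5 + 2*121104)) = -2/(5*348/(5 + 242208)) = -2/(5*348/242213) = -2/(5*348*(1/242213)) = -2/1740/242213 = -2*242213/1740 = -242213/870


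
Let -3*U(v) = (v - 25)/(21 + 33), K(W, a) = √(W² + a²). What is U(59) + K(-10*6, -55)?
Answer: -17/81 + 5*√265 ≈ 81.184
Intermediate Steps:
U(v) = 25/162 - v/162 (U(v) = -(v - 25)/(3*(21 + 33)) = -(-25 + v)/(3*54) = -(-25/54 + v/54)/3 = 25/162 - v/162)
U(59) + K(-10*6, -55) = (25/162 - 1/162*59) + √((-10*6)² + (-55)²) = (25/162 - 59/162) + √((-60)² + 3025) = -17/81 + √(3600 + 3025) = -17/81 + √6625 = -17/81 + 5*√265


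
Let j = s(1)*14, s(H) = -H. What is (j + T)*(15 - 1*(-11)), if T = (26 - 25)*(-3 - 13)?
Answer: -780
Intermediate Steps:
T = -16 (T = 1*(-16) = -16)
j = -14 (j = -1*1*14 = -1*14 = -14)
(j + T)*(15 - 1*(-11)) = (-14 - 16)*(15 - 1*(-11)) = -30*(15 + 11) = -30*26 = -780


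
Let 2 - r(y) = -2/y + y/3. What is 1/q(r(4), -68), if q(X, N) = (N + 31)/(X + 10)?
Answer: -67/222 ≈ -0.30180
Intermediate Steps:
r(y) = 2 + 2/y - y/3 (r(y) = 2 - (-2/y + y/3) = 2 + (2/y - y/3) = 2 + 2/y - y/3)
q(X, N) = (31 + N)/(10 + X)
1/q(r(4), -68) = 1/((31 - 68)/(10 + (2 + 2/4 - 1/3*4))) = 1/(-37/(10 + (2 + 2*(1/4) - 4/3))) = 1/(-37/(10 + (2 + 1/2 - 4/3))) = 1/(-37/(10 + 7/6)) = 1/(-37/(67/6)) = 1/((6/67)*(-37)) = 1/(-222/67) = -67/222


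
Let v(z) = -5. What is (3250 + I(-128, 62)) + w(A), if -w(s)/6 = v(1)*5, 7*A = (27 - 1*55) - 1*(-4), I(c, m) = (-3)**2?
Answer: 3409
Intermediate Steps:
I(c, m) = 9
A = -24/7 (A = ((27 - 1*55) - 1*(-4))/7 = ((27 - 55) + 4)/7 = (-28 + 4)/7 = (1/7)*(-24) = -24/7 ≈ -3.4286)
w(s) = 150 (w(s) = -(-30)*5 = -6*(-25) = 150)
(3250 + I(-128, 62)) + w(A) = (3250 + 9) + 150 = 3259 + 150 = 3409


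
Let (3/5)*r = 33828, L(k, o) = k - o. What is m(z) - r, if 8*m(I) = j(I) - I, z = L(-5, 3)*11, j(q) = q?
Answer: -56380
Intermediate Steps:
r = 56380 (r = (5/3)*33828 = 56380)
z = -88 (z = (-5 - 1*3)*11 = (-5 - 3)*11 = -8*11 = -88)
m(I) = 0 (m(I) = (I - I)/8 = (⅛)*0 = 0)
m(z) - r = 0 - 1*56380 = 0 - 56380 = -56380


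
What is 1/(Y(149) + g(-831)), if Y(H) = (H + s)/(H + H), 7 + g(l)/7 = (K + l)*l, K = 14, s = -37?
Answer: 149/708113616 ≈ 2.1042e-7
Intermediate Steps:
g(l) = -49 + 7*l*(14 + l) (g(l) = -49 + 7*((14 + l)*l) = -49 + 7*(l*(14 + l)) = -49 + 7*l*(14 + l))
Y(H) = (-37 + H)/(2*H) (Y(H) = (H - 37)/(H + H) = (-37 + H)/((2*H)) = (-37 + H)*(1/(2*H)) = (-37 + H)/(2*H))
1/(Y(149) + g(-831)) = 1/((½)*(-37 + 149)/149 + (-49 + 7*(-831)² + 98*(-831))) = 1/((½)*(1/149)*112 + (-49 + 7*690561 - 81438)) = 1/(56/149 + (-49 + 4833927 - 81438)) = 1/(56/149 + 4752440) = 1/(708113616/149) = 149/708113616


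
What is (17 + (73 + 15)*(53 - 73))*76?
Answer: -132468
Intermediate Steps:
(17 + (73 + 15)*(53 - 73))*76 = (17 + 88*(-20))*76 = (17 - 1760)*76 = -1743*76 = -132468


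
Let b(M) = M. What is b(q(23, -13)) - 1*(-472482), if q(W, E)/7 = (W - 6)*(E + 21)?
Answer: 473434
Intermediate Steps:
q(W, E) = 7*(-6 + W)*(21 + E) (q(W, E) = 7*((W - 6)*(E + 21)) = 7*((-6 + W)*(21 + E)) = 7*(-6 + W)*(21 + E))
b(q(23, -13)) - 1*(-472482) = (-882 - 42*(-13) + 147*23 + 7*(-13)*23) - 1*(-472482) = (-882 + 546 + 3381 - 2093) + 472482 = 952 + 472482 = 473434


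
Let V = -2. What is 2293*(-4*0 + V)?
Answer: -4586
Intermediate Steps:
2293*(-4*0 + V) = 2293*(-4*0 - 2) = 2293*(0 - 2) = 2293*(-2) = -4586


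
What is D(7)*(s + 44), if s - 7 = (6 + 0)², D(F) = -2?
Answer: -174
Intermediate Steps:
s = 43 (s = 7 + (6 + 0)² = 7 + 6² = 7 + 36 = 43)
D(7)*(s + 44) = -2*(43 + 44) = -2*87 = -174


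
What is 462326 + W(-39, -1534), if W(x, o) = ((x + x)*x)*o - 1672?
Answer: -4205774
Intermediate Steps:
W(x, o) = -1672 + 2*o*x² (W(x, o) = ((2*x)*x)*o - 1672 = (2*x²)*o - 1672 = 2*o*x² - 1672 = -1672 + 2*o*x²)
462326 + W(-39, -1534) = 462326 + (-1672 + 2*(-1534)*(-39)²) = 462326 + (-1672 + 2*(-1534)*1521) = 462326 + (-1672 - 4666428) = 462326 - 4668100 = -4205774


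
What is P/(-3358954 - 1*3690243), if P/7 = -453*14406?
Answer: 45681426/7049197 ≈ 6.4804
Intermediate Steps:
P = -45681426 (P = 7*(-453*14406) = 7*(-6525918) = -45681426)
P/(-3358954 - 1*3690243) = -45681426/(-3358954 - 1*3690243) = -45681426/(-3358954 - 3690243) = -45681426/(-7049197) = -45681426*(-1/7049197) = 45681426/7049197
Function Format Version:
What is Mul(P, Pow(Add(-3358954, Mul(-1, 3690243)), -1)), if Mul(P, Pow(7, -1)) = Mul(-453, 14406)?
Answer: Rational(45681426, 7049197) ≈ 6.4804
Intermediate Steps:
P = -45681426 (P = Mul(7, Mul(-453, 14406)) = Mul(7, -6525918) = -45681426)
Mul(P, Pow(Add(-3358954, Mul(-1, 3690243)), -1)) = Mul(-45681426, Pow(Add(-3358954, Mul(-1, 3690243)), -1)) = Mul(-45681426, Pow(Add(-3358954, -3690243), -1)) = Mul(-45681426, Pow(-7049197, -1)) = Mul(-45681426, Rational(-1, 7049197)) = Rational(45681426, 7049197)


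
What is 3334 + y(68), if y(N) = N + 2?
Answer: 3404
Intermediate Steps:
y(N) = 2 + N
3334 + y(68) = 3334 + (2 + 68) = 3334 + 70 = 3404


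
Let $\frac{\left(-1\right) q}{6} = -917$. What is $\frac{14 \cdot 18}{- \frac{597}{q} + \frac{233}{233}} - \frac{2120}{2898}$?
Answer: $\frac{222649444}{789705} \approx 281.94$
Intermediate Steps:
$q = 5502$ ($q = \left(-6\right) \left(-917\right) = 5502$)
$\frac{14 \cdot 18}{- \frac{597}{q} + \frac{233}{233}} - \frac{2120}{2898} = \frac{14 \cdot 18}{- \frac{597}{5502} + \frac{233}{233}} - \frac{2120}{2898} = \frac{252}{\left(-597\right) \frac{1}{5502} + 233 \cdot \frac{1}{233}} - \frac{1060}{1449} = \frac{252}{- \frac{199}{1834} + 1} - \frac{1060}{1449} = \frac{252}{\frac{1635}{1834}} - \frac{1060}{1449} = 252 \cdot \frac{1834}{1635} - \frac{1060}{1449} = \frac{154056}{545} - \frac{1060}{1449} = \frac{222649444}{789705}$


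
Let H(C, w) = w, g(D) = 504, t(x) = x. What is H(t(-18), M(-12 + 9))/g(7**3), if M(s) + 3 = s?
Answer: -1/84 ≈ -0.011905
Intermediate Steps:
M(s) = -3 + s
H(t(-18), M(-12 + 9))/g(7**3) = (-3 + (-12 + 9))/504 = (-3 - 3)*(1/504) = -6*1/504 = -1/84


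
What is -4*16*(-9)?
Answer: 576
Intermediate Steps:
-4*16*(-9) = -64*(-9) = 576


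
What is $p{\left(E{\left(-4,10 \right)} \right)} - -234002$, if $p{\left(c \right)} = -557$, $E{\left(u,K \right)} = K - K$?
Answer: $233445$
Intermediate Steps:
$E{\left(u,K \right)} = 0$
$p{\left(E{\left(-4,10 \right)} \right)} - -234002 = -557 - -234002 = -557 + 234002 = 233445$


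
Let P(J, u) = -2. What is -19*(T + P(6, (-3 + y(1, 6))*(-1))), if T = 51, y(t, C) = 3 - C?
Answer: -931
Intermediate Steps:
-19*(T + P(6, (-3 + y(1, 6))*(-1))) = -19*(51 - 2) = -19*49 = -931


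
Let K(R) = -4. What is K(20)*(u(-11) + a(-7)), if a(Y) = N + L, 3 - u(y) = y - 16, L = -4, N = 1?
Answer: -108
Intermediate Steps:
u(y) = 19 - y (u(y) = 3 - (y - 16) = 3 - (-16 + y) = 3 + (16 - y) = 19 - y)
a(Y) = -3 (a(Y) = 1 - 4 = -3)
K(20)*(u(-11) + a(-7)) = -4*((19 - 1*(-11)) - 3) = -4*((19 + 11) - 3) = -4*(30 - 3) = -4*27 = -108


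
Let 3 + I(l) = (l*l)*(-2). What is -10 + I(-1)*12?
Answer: -70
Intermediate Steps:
I(l) = -3 - 2*l² (I(l) = -3 + (l*l)*(-2) = -3 + l²*(-2) = -3 - 2*l²)
-10 + I(-1)*12 = -10 + (-3 - 2*(-1)²)*12 = -10 + (-3 - 2*1)*12 = -10 + (-3 - 2)*12 = -10 - 5*12 = -10 - 60 = -70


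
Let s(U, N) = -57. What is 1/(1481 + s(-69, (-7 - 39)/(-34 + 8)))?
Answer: 1/1424 ≈ 0.00070225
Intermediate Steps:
1/(1481 + s(-69, (-7 - 39)/(-34 + 8))) = 1/(1481 - 57) = 1/1424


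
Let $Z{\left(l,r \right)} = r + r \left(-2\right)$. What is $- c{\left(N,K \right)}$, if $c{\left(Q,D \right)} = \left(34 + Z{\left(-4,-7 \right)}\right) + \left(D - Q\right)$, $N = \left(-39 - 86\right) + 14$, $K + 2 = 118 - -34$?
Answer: $-302$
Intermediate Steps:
$Z{\left(l,r \right)} = - r$ ($Z{\left(l,r \right)} = r - 2 r = - r$)
$K = 150$ ($K = -2 + \left(118 - -34\right) = -2 + \left(118 + 34\right) = -2 + 152 = 150$)
$N = -111$ ($N = -125 + 14 = -111$)
$c{\left(Q,D \right)} = 41 + D - Q$ ($c{\left(Q,D \right)} = \left(34 - -7\right) + \left(D - Q\right) = \left(34 + 7\right) + \left(D - Q\right) = 41 + \left(D - Q\right) = 41 + D - Q$)
$- c{\left(N,K \right)} = - (41 + 150 - -111) = - (41 + 150 + 111) = \left(-1\right) 302 = -302$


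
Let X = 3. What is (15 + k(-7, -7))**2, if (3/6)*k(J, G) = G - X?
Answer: 25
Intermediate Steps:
k(J, G) = -6 + 2*G (k(J, G) = 2*(G - 1*3) = 2*(G - 3) = 2*(-3 + G) = -6 + 2*G)
(15 + k(-7, -7))**2 = (15 + (-6 + 2*(-7)))**2 = (15 + (-6 - 14))**2 = (15 - 20)**2 = (-5)**2 = 25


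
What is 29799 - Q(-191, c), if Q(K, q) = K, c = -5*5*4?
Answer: 29990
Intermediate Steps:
c = -100 (c = -25*4 = -100)
29799 - Q(-191, c) = 29799 - 1*(-191) = 29799 + 191 = 29990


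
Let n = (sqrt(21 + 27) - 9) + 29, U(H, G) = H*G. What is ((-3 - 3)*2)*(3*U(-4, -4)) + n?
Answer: -556 + 4*sqrt(3) ≈ -549.07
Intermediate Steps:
U(H, G) = G*H
n = 20 + 4*sqrt(3) (n = (sqrt(48) - 9) + 29 = (4*sqrt(3) - 9) + 29 = (-9 + 4*sqrt(3)) + 29 = 20 + 4*sqrt(3) ≈ 26.928)
((-3 - 3)*2)*(3*U(-4, -4)) + n = ((-3 - 3)*2)*(3*(-4*(-4))) + (20 + 4*sqrt(3)) = (-6*2)*(3*16) + (20 + 4*sqrt(3)) = -12*48 + (20 + 4*sqrt(3)) = -576 + (20 + 4*sqrt(3)) = -556 + 4*sqrt(3)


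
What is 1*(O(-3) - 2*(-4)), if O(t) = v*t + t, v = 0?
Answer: 5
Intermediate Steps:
O(t) = t (O(t) = 0*t + t = 0 + t = t)
1*(O(-3) - 2*(-4)) = 1*(-3 - 2*(-4)) = 1*(-3 + 8) = 1*5 = 5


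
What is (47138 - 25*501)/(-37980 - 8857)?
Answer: -34613/46837 ≈ -0.73901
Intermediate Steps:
(47138 - 25*501)/(-37980 - 8857) = (47138 - 12525)/(-46837) = 34613*(-1/46837) = -34613/46837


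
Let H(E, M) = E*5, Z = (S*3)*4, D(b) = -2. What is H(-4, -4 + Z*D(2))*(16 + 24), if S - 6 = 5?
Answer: -800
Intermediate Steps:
S = 11 (S = 6 + 5 = 11)
Z = 132 (Z = (11*3)*4 = 33*4 = 132)
H(E, M) = 5*E
H(-4, -4 + Z*D(2))*(16 + 24) = (5*(-4))*(16 + 24) = -20*40 = -800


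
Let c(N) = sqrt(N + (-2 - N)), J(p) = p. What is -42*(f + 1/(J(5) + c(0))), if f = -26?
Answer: 9758/9 + 14*I*sqrt(2)/9 ≈ 1084.2 + 2.1999*I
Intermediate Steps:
c(N) = I*sqrt(2) (c(N) = sqrt(-2) = I*sqrt(2))
-42*(f + 1/(J(5) + c(0))) = -42*(-26 + 1/(5 + I*sqrt(2))) = 1092 - 42/(5 + I*sqrt(2))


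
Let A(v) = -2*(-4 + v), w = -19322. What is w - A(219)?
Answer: -18892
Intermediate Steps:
A(v) = 8 - 2*v
w - A(219) = -19322 - (8 - 2*219) = -19322 - (8 - 438) = -19322 - 1*(-430) = -19322 + 430 = -18892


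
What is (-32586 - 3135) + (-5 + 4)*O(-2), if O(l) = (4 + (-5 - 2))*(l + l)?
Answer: -35733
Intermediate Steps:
O(l) = -6*l (O(l) = (4 - 7)*(2*l) = -6*l)
(-32586 - 3135) + (-5 + 4)*O(-2) = (-32586 - 3135) + (-5 + 4)*(-6*(-2)) = -35721 - 1*12 = -35721 - 12 = -35733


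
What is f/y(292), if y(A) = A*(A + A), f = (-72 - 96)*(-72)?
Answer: 378/5329 ≈ 0.070933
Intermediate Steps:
f = 12096 (f = -168*(-72) = 12096)
y(A) = 2*A² (y(A) = A*(2*A) = 2*A²)
f/y(292) = 12096/((2*292²)) = 12096/((2*85264)) = 12096/170528 = 12096*(1/170528) = 378/5329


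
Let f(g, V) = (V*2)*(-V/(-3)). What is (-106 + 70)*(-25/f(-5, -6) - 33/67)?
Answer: 7401/134 ≈ 55.231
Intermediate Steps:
f(g, V) = 2*V**2/3 (f(g, V) = (2*V)*(-V*(-1)/3) = (2*V)*(-(-1)*V/3) = (2*V)*(V/3) = 2*V**2/3)
(-106 + 70)*(-25/f(-5, -6) - 33/67) = (-106 + 70)*(-25/((2/3)*(-6)**2) - 33/67) = -36*(-25/((2/3)*36) - 33*1/67) = -36*(-25/24 - 33/67) = -36*(-2467/1608) = 7401/134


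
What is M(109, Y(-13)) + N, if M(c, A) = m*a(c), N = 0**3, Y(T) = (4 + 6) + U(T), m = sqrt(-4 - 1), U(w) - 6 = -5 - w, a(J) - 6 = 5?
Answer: 11*I*sqrt(5) ≈ 24.597*I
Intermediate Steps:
a(J) = 11 (a(J) = 6 + 5 = 11)
U(w) = 1 - w (U(w) = 6 + (-5 - w) = 1 - w)
m = I*sqrt(5) (m = sqrt(-5) = I*sqrt(5) ≈ 2.2361*I)
Y(T) = 11 - T (Y(T) = (4 + 6) + (1 - T) = 10 + (1 - T) = 11 - T)
N = 0
M(c, A) = 11*I*sqrt(5) (M(c, A) = (I*sqrt(5))*11 = 11*I*sqrt(5))
M(109, Y(-13)) + N = 11*I*sqrt(5) + 0 = 11*I*sqrt(5)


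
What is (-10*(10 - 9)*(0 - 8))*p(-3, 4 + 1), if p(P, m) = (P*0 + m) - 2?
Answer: 240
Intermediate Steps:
p(P, m) = -2 + m (p(P, m) = (0 + m) - 2 = m - 2 = -2 + m)
(-10*(10 - 9)*(0 - 8))*p(-3, 4 + 1) = (-10*(10 - 9)*(0 - 8))*(-2 + (4 + 1)) = (-10*(-8))*(-2 + 5) = -10*(-8)*3 = 80*3 = 240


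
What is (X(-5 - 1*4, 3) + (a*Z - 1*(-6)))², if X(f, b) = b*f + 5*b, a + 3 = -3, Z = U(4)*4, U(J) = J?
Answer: 10404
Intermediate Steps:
Z = 16 (Z = 4*4 = 16)
a = -6 (a = -3 - 3 = -6)
X(f, b) = 5*b + b*f
(X(-5 - 1*4, 3) + (a*Z - 1*(-6)))² = (3*(5 + (-5 - 1*4)) + (-6*16 - 1*(-6)))² = (3*(5 + (-5 - 4)) + (-96 + 6))² = (3*(5 - 9) - 90)² = (3*(-4) - 90)² = (-12 - 90)² = (-102)² = 10404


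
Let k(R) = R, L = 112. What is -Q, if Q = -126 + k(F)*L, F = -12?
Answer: 1470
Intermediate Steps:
Q = -1470 (Q = -126 - 12*112 = -126 - 1344 = -1470)
-Q = -1*(-1470) = 1470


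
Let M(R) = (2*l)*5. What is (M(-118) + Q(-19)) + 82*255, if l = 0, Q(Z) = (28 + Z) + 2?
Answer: 20921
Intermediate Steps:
Q(Z) = 30 + Z
M(R) = 0 (M(R) = (2*0)*5 = 0*5 = 0)
(M(-118) + Q(-19)) + 82*255 = (0 + (30 - 19)) + 82*255 = (0 + 11) + 20910 = 11 + 20910 = 20921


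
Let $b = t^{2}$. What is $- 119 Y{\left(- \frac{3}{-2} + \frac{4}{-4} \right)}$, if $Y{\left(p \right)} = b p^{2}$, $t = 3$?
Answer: $- \frac{1071}{4} \approx -267.75$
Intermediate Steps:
$b = 9$ ($b = 3^{2} = 9$)
$Y{\left(p \right)} = 9 p^{2}$
$- 119 Y{\left(- \frac{3}{-2} + \frac{4}{-4} \right)} = - 119 \cdot 9 \left(- \frac{3}{-2} + \frac{4}{-4}\right)^{2} = - 119 \cdot 9 \left(\left(-3\right) \left(- \frac{1}{2}\right) + 4 \left(- \frac{1}{4}\right)\right)^{2} = - 119 \cdot 9 \left(\frac{3}{2} - 1\right)^{2} = - 119 \cdot \frac{9}{4} = - 119 \cdot 9 \cdot \frac{1}{4} = \left(-119\right) \frac{9}{4} = - \frac{1071}{4}$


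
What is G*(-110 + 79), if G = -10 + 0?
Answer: 310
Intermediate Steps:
G = -10
G*(-110 + 79) = -10*(-110 + 79) = -10*(-31) = 310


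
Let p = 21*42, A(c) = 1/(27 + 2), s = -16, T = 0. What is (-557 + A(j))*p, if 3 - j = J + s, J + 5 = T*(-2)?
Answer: -14246064/29 ≈ -4.9124e+5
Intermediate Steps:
J = -5 (J = -5 + 0*(-2) = -5 + 0 = -5)
j = 24 (j = 3 - (-5 - 16) = 3 - 1*(-21) = 3 + 21 = 24)
A(c) = 1/29
p = 882
(-557 + A(j))*p = (-557 + 1/29)*882 = -16152/29*882 = -14246064/29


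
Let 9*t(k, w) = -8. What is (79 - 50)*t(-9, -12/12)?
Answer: -232/9 ≈ -25.778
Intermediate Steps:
t(k, w) = -8/9 (t(k, w) = (1/9)*(-8) = -8/9)
(79 - 50)*t(-9, -12/12) = (79 - 50)*(-8/9) = 29*(-8/9) = -232/9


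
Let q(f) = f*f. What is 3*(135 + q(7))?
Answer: 552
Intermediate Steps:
q(f) = f²
3*(135 + q(7)) = 3*(135 + 7²) = 3*(135 + 49) = 3*184 = 552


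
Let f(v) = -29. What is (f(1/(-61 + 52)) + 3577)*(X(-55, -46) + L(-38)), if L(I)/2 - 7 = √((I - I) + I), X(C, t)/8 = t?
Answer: -1255992 + 7096*I*√38 ≈ -1.256e+6 + 43743.0*I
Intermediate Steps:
X(C, t) = 8*t
L(I) = 14 + 2*√I (L(I) = 14 + 2*√((I - I) + I) = 14 + 2*√(0 + I) = 14 + 2*√I)
(f(1/(-61 + 52)) + 3577)*(X(-55, -46) + L(-38)) = (-29 + 3577)*(8*(-46) + (14 + 2*√(-38))) = 3548*(-368 + (14 + 2*(I*√38))) = 3548*(-368 + (14 + 2*I*√38)) = 3548*(-354 + 2*I*√38) = -1255992 + 7096*I*√38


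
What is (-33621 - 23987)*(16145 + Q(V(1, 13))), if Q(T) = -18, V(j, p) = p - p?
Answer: -929044216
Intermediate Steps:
V(j, p) = 0
(-33621 - 23987)*(16145 + Q(V(1, 13))) = (-33621 - 23987)*(16145 - 18) = -57608*16127 = -929044216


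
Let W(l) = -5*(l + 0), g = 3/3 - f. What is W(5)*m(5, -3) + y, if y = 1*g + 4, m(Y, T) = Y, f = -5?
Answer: -115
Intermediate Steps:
g = 6 (g = 3/3 - 1*(-5) = 3*(⅓) + 5 = 1 + 5 = 6)
W(l) = -5*l
y = 10 (y = 1*6 + 4 = 6 + 4 = 10)
W(5)*m(5, -3) + y = -5*5*5 + 10 = -25*5 + 10 = -125 + 10 = -115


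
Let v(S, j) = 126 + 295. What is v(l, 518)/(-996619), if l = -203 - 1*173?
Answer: -421/996619 ≈ -0.00042243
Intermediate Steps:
l = -376 (l = -203 - 173 = -376)
v(S, j) = 421
v(l, 518)/(-996619) = 421/(-996619) = 421*(-1/996619) = -421/996619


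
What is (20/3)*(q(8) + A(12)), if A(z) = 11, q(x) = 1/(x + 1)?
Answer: 2000/27 ≈ 74.074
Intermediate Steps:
q(x) = 1/(1 + x)
(20/3)*(q(8) + A(12)) = (20/3)*(1/(1 + 8) + 11) = (20*(⅓))*(1/9 + 11) = 20*(⅑ + 11)/3 = (20/3)*(100/9) = 2000/27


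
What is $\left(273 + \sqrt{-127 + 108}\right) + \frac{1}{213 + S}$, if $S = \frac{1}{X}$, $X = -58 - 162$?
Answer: $\frac{12792727}{46859} + i \sqrt{19} \approx 273.0 + 4.3589 i$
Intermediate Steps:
$X = -220$ ($X = -58 - 162 = -220$)
$S = - \frac{1}{220}$ ($S = \frac{1}{-220} = - \frac{1}{220} \approx -0.0045455$)
$\left(273 + \sqrt{-127 + 108}\right) + \frac{1}{213 + S} = \left(273 + \sqrt{-127 + 108}\right) + \frac{1}{213 - \frac{1}{220}} = \left(273 + \sqrt{-19}\right) + \frac{1}{\frac{46859}{220}} = \left(273 + i \sqrt{19}\right) + \frac{220}{46859} = \frac{12792727}{46859} + i \sqrt{19}$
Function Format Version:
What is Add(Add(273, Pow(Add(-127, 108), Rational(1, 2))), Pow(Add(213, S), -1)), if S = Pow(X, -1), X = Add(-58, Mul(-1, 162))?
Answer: Add(Rational(12792727, 46859), Mul(I, Pow(19, Rational(1, 2)))) ≈ Add(273.00, Mul(4.3589, I))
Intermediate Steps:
X = -220 (X = Add(-58, -162) = -220)
S = Rational(-1, 220) (S = Pow(-220, -1) = Rational(-1, 220) ≈ -0.0045455)
Add(Add(273, Pow(Add(-127, 108), Rational(1, 2))), Pow(Add(213, S), -1)) = Add(Add(273, Pow(Add(-127, 108), Rational(1, 2))), Pow(Add(213, Rational(-1, 220)), -1)) = Add(Add(273, Pow(-19, Rational(1, 2))), Pow(Rational(46859, 220), -1)) = Add(Add(273, Mul(I, Pow(19, Rational(1, 2)))), Rational(220, 46859)) = Add(Rational(12792727, 46859), Mul(I, Pow(19, Rational(1, 2))))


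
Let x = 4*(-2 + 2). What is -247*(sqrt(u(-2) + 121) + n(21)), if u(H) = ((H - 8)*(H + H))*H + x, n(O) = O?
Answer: -5187 - 247*sqrt(41) ≈ -6768.6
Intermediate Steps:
x = 0 (x = 4*0 = 0)
u(H) = 2*H**2*(-8 + H) (u(H) = ((H - 8)*(H + H))*H + 0 = ((-8 + H)*(2*H))*H + 0 = (2*H*(-8 + H))*H + 0 = 2*H**2*(-8 + H) + 0 = 2*H**2*(-8 + H))
-247*(sqrt(u(-2) + 121) + n(21)) = -247*(sqrt(2*(-2)**2*(-8 - 2) + 121) + 21) = -247*(sqrt(2*4*(-10) + 121) + 21) = -247*(sqrt(-80 + 121) + 21) = -247*(sqrt(41) + 21) = -247*(21 + sqrt(41)) = -5187 - 247*sqrt(41)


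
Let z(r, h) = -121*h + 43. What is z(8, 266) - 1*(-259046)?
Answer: 226903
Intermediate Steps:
z(r, h) = 43 - 121*h
z(8, 266) - 1*(-259046) = (43 - 121*266) - 1*(-259046) = (43 - 32186) + 259046 = -32143 + 259046 = 226903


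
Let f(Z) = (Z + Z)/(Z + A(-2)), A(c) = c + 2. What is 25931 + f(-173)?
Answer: 25933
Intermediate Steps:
A(c) = 2 + c
f(Z) = 2 (f(Z) = (Z + Z)/(Z + (2 - 2)) = (2*Z)/(Z + 0) = (2*Z)/Z = 2)
25931 + f(-173) = 25931 + 2 = 25933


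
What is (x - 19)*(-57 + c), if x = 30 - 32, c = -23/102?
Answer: 40859/34 ≈ 1201.7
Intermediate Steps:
c = -23/102 (c = -23*1/102 = -23/102 ≈ -0.22549)
x = -2
(x - 19)*(-57 + c) = (-2 - 19)*(-57 - 23/102) = -21*(-5837/102) = 40859/34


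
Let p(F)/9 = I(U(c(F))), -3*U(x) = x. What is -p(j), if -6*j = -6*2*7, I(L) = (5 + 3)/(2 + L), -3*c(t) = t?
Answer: -81/4 ≈ -20.250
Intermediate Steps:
c(t) = -t/3
U(x) = -x/3
I(L) = 8/(2 + L)
j = 14 (j = -(-6*2)*7/6 = -(-2)*7 = -⅙*(-84) = 14)
p(F) = 72/(2 + F/9) (p(F) = 9*(8/(2 - (-1)*F/9)) = 9*(8/(2 + F/9)) = 72/(2 + F/9))
-p(j) = -648/(18 + 14) = -648/32 = -1*81/4 = -81/4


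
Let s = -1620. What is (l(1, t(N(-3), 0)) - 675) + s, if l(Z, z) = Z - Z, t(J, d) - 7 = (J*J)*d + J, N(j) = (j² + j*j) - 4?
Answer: -2295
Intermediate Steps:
N(j) = -4 + 2*j² (N(j) = (j² + j²) - 4 = 2*j² - 4 = -4 + 2*j²)
t(J, d) = 7 + J + d*J² (t(J, d) = 7 + ((J*J)*d + J) = 7 + (J²*d + J) = 7 + (d*J² + J) = 7 + (J + d*J²) = 7 + J + d*J²)
l(Z, z) = 0
(l(1, t(N(-3), 0)) - 675) + s = (0 - 675) - 1620 = -675 - 1620 = -2295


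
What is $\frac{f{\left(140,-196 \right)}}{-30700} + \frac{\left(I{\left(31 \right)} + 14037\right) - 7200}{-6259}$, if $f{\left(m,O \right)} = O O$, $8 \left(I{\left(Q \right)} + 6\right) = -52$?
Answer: $- \frac{224978947}{96075650} \approx -2.3417$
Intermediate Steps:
$I{\left(Q \right)} = - \frac{25}{2}$ ($I{\left(Q \right)} = -6 + \frac{1}{8} \left(-52\right) = -6 - \frac{13}{2} = - \frac{25}{2}$)
$f{\left(m,O \right)} = O^{2}$
$\frac{f{\left(140,-196 \right)}}{-30700} + \frac{\left(I{\left(31 \right)} + 14037\right) - 7200}{-6259} = \frac{\left(-196\right)^{2}}{-30700} + \frac{\left(- \frac{25}{2} + 14037\right) - 7200}{-6259} = 38416 \left(- \frac{1}{30700}\right) + \left(\frac{28049}{2} - 7200\right) \left(- \frac{1}{6259}\right) = - \frac{9604}{7675} + \frac{13649}{2} \left(- \frac{1}{6259}\right) = - \frac{9604}{7675} - \frac{13649}{12518} = - \frac{224978947}{96075650}$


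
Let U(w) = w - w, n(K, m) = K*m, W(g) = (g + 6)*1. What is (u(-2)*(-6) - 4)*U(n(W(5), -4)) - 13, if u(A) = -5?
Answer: -13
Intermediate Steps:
W(g) = 6 + g (W(g) = (6 + g)*1 = 6 + g)
U(w) = 0
(u(-2)*(-6) - 4)*U(n(W(5), -4)) - 13 = (-5*(-6) - 4)*0 - 13 = (30 - 4)*0 - 13 = 26*0 - 13 = 0 - 13 = -13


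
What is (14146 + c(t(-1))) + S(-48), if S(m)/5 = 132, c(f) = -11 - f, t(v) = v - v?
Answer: 14795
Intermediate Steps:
t(v) = 0
S(m) = 660 (S(m) = 5*132 = 660)
(14146 + c(t(-1))) + S(-48) = (14146 + (-11 - 1*0)) + 660 = (14146 + (-11 + 0)) + 660 = (14146 - 11) + 660 = 14135 + 660 = 14795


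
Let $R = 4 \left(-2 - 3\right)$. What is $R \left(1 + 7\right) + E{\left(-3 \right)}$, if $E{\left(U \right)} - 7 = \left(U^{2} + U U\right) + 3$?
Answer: $-132$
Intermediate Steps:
$R = -20$ ($R = 4 \left(-5\right) = -20$)
$E{\left(U \right)} = 10 + 2 U^{2}$ ($E{\left(U \right)} = 7 + \left(\left(U^{2} + U U\right) + 3\right) = 7 + \left(\left(U^{2} + U^{2}\right) + 3\right) = 7 + \left(2 U^{2} + 3\right) = 7 + \left(3 + 2 U^{2}\right) = 10 + 2 U^{2}$)
$R \left(1 + 7\right) + E{\left(-3 \right)} = - 20 \left(1 + 7\right) + \left(10 + 2 \left(-3\right)^{2}\right) = \left(-20\right) 8 + \left(10 + 2 \cdot 9\right) = -160 + \left(10 + 18\right) = -160 + 28 = -132$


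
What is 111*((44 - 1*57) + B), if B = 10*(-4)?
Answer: -5883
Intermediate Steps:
B = -40
111*((44 - 1*57) + B) = 111*((44 - 1*57) - 40) = 111*((44 - 57) - 40) = 111*(-13 - 40) = 111*(-53) = -5883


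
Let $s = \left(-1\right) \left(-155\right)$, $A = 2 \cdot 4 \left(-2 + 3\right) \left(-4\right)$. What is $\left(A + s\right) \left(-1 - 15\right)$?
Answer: $-1968$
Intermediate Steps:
$A = -32$ ($A = 2 \cdot 4 \cdot 1 \left(-4\right) = 2 \cdot 4 \left(-4\right) = 8 \left(-4\right) = -32$)
$s = 155$
$\left(A + s\right) \left(-1 - 15\right) = \left(-32 + 155\right) \left(-1 - 15\right) = 123 \left(-1 - 15\right) = 123 \left(-16\right) = -1968$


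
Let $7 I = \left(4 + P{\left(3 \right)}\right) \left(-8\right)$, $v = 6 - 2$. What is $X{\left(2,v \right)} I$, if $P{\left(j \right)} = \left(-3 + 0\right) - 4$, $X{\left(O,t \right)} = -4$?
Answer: $- \frac{96}{7} \approx -13.714$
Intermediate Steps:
$v = 4$ ($v = 6 - 2 = 4$)
$P{\left(j \right)} = -7$ ($P{\left(j \right)} = -3 - 4 = -7$)
$I = \frac{24}{7}$ ($I = \frac{\left(4 - 7\right) \left(-8\right)}{7} = \frac{\left(-3\right) \left(-8\right)}{7} = \frac{1}{7} \cdot 24 = \frac{24}{7} \approx 3.4286$)
$X{\left(2,v \right)} I = \left(-4\right) \frac{24}{7} = - \frac{96}{7}$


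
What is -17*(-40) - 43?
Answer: 637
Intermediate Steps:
-17*(-40) - 43 = 680 - 43 = 637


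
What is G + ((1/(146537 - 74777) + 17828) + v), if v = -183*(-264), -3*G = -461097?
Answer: 15775646641/71760 ≈ 2.1984e+5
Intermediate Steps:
G = 153699 (G = -⅓*(-461097) = 153699)
v = 48312
G + ((1/(146537 - 74777) + 17828) + v) = 153699 + ((1/(146537 - 74777) + 17828) + 48312) = 153699 + ((1/71760 + 17828) + 48312) = 153699 + (1279337281/71760 + 48312) = 153699 + 4746206401/71760 = 15775646641/71760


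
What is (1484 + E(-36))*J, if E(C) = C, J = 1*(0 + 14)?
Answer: 20272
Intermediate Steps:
J = 14 (J = 1*14 = 14)
(1484 + E(-36))*J = (1484 - 36)*14 = 1448*14 = 20272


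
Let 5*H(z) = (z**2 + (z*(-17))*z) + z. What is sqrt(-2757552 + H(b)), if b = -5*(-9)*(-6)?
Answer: I*sqrt(2990886) ≈ 1729.4*I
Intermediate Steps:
b = -270 (b = 45*(-6) = -270)
H(z) = -16*z**2/5 + z/5 (H(z) = ((z**2 + (z*(-17))*z) + z)/5 = ((z**2 + (-17*z)*z) + z)/5 = ((z**2 - 17*z**2) + z)/5 = (-16*z**2 + z)/5 = (z - 16*z**2)/5 = -16*z**2/5 + z/5)
sqrt(-2757552 + H(b)) = sqrt(-2757552 + (1/5)*(-270)*(1 - 16*(-270))) = sqrt(-2757552 + (1/5)*(-270)*(1 + 4320)) = sqrt(-2757552 + (1/5)*(-270)*4321) = sqrt(-2757552 - 233334) = sqrt(-2990886) = I*sqrt(2990886)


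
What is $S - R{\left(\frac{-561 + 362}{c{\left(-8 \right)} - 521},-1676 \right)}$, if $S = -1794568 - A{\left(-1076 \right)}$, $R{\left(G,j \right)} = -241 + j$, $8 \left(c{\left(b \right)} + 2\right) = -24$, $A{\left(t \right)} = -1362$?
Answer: $-1791289$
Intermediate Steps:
$c{\left(b \right)} = -5$ ($c{\left(b \right)} = -2 + \frac{1}{8} \left(-24\right) = -2 - 3 = -5$)
$S = -1793206$ ($S = -1794568 - -1362 = -1794568 + 1362 = -1793206$)
$S - R{\left(\frac{-561 + 362}{c{\left(-8 \right)} - 521},-1676 \right)} = -1793206 - \left(-241 - 1676\right) = -1793206 - -1917 = -1793206 + 1917 = -1791289$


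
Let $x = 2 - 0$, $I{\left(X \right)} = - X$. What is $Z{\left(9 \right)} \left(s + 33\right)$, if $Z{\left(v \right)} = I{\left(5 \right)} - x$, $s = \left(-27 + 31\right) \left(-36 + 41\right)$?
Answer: $-371$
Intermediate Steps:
$s = 20$ ($s = 4 \cdot 5 = 20$)
$x = 2$ ($x = 2 + 0 = 2$)
$Z{\left(v \right)} = -7$ ($Z{\left(v \right)} = \left(-1\right) 5 - 2 = -5 - 2 = -7$)
$Z{\left(9 \right)} \left(s + 33\right) = - 7 \left(20 + 33\right) = \left(-7\right) 53 = -371$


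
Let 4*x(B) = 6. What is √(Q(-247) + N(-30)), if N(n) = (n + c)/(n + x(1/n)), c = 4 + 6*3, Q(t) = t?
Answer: 7*I*√16359/57 ≈ 15.707*I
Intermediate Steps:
x(B) = 3/2 (x(B) = (¼)*6 = 3/2)
c = 22 (c = 4 + 18 = 22)
N(n) = (22 + n)/(3/2 + n) (N(n) = (n + 22)/(n + 3/2) = (22 + n)/(3/2 + n))
√(Q(-247) + N(-30)) = √(-247 + 2*(22 - 30)/(3 + 2*(-30))) = √(-247 + 2*(-8)/(3 - 60)) = √(-247 + 2*(-8)/(-57)) = √(-247 + 2*(-1/57)*(-8)) = √(-247 + 16/57) = √(-14063/57) = 7*I*√16359/57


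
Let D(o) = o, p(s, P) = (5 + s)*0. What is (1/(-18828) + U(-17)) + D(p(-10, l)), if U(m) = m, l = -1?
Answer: -320077/18828 ≈ -17.000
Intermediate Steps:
p(s, P) = 0
(1/(-18828) + U(-17)) + D(p(-10, l)) = (1/(-18828) - 17) + 0 = (-1/18828 - 17) + 0 = -320077/18828 + 0 = -320077/18828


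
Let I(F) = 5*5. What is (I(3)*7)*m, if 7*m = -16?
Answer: -400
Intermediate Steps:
m = -16/7 (m = (⅐)*(-16) = -16/7 ≈ -2.2857)
I(F) = 25
(I(3)*7)*m = (25*7)*(-16/7) = 175*(-16/7) = -400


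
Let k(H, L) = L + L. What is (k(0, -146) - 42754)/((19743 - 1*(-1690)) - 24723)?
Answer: 21523/1645 ≈ 13.084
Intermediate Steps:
k(H, L) = 2*L
(k(0, -146) - 42754)/((19743 - 1*(-1690)) - 24723) = (2*(-146) - 42754)/((19743 - 1*(-1690)) - 24723) = (-292 - 42754)/((19743 + 1690) - 24723) = -43046/(21433 - 24723) = -43046/(-3290) = -43046*(-1/3290) = 21523/1645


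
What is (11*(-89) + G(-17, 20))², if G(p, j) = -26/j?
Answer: 96098809/100 ≈ 9.6099e+5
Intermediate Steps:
(11*(-89) + G(-17, 20))² = (11*(-89) - 26/20)² = (-979 - 26*1/20)² = (-979 - 13/10)² = (-9803/10)² = 96098809/100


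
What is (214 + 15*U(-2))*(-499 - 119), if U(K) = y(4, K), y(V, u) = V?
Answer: -169332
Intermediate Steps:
U(K) = 4
(214 + 15*U(-2))*(-499 - 119) = (214 + 15*4)*(-499 - 119) = (214 + 60)*(-618) = 274*(-618) = -169332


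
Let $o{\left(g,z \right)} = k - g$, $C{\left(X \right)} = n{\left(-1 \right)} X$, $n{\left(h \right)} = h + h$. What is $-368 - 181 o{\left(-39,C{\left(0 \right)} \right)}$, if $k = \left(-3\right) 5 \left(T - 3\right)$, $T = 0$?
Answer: $-15572$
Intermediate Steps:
$n{\left(h \right)} = 2 h$
$C{\left(X \right)} = - 2 X$ ($C{\left(X \right)} = 2 \left(-1\right) X = - 2 X$)
$k = 45$ ($k = \left(-3\right) 5 \left(0 - 3\right) = \left(-15\right) \left(-3\right) = 45$)
$o{\left(g,z \right)} = 45 - g$
$-368 - 181 o{\left(-39,C{\left(0 \right)} \right)} = -368 - 181 \left(45 - -39\right) = -368 - 181 \left(45 + 39\right) = -368 - 15204 = -15572$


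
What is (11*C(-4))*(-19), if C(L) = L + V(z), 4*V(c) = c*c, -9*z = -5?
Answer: 265639/324 ≈ 819.87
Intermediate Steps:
z = 5/9 (z = -1/9*(-5) = 5/9 ≈ 0.55556)
V(c) = c**2/4 (V(c) = (c*c)/4 = c**2/4)
C(L) = 25/324 + L (C(L) = L + (5/9)**2/4 = L + (1/4)*(25/81) = L + 25/324 = 25/324 + L)
(11*C(-4))*(-19) = (11*(25/324 - 4))*(-19) = (11*(-1271/324))*(-19) = -13981/324*(-19) = 265639/324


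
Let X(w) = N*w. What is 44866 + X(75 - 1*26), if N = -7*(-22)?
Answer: 52412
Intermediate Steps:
N = 154
X(w) = 154*w
44866 + X(75 - 1*26) = 44866 + 154*(75 - 1*26) = 44866 + 154*(75 - 26) = 44866 + 154*49 = 44866 + 7546 = 52412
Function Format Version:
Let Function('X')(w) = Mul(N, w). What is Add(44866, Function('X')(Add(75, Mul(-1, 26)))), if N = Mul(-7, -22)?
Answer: 52412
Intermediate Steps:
N = 154
Function('X')(w) = Mul(154, w)
Add(44866, Function('X')(Add(75, Mul(-1, 26)))) = Add(44866, Mul(154, Add(75, Mul(-1, 26)))) = Add(44866, Mul(154, Add(75, -26))) = Add(44866, Mul(154, 49)) = Add(44866, 7546) = 52412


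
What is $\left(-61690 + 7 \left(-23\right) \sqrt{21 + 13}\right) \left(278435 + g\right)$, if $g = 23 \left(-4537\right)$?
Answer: $-10739241960 - 28027524 \sqrt{34} \approx -1.0903 \cdot 10^{10}$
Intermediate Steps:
$g = -104351$
$\left(-61690 + 7 \left(-23\right) \sqrt{21 + 13}\right) \left(278435 + g\right) = \left(-61690 + 7 \left(-23\right) \sqrt{21 + 13}\right) \left(278435 - 104351\right) = \left(-61690 - 161 \sqrt{34}\right) 174084 = -10739241960 - 28027524 \sqrt{34}$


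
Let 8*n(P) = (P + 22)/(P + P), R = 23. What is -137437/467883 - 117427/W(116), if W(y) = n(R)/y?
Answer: -260596471630097/2339415 ≈ -1.1139e+8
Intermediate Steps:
n(P) = (22 + P)/(16*P) (n(P) = ((P + 22)/(P + P))/8 = ((22 + P)/((2*P)))/8 = ((22 + P)*(1/(2*P)))/8 = ((22 + P)/(2*P))/8 = (22 + P)/(16*P))
W(y) = 45/(368*y) (W(y) = ((1/16)*(22 + 23)/23)/y = ((1/16)*(1/23)*45)/y = 45/(368*y))
-137437/467883 - 117427/W(116) = -137437/467883 - 117427/((45/368)/116) = -137437*1/467883 - 117427/((45/368)*(1/116)) = -137437/467883 - 117427/45/42688 = -137437/467883 - 117427*42688/45 = -137437/467883 - 5012723776/45 = -260596471630097/2339415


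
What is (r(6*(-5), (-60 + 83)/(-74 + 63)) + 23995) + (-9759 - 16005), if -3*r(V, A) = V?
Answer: -1759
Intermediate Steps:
r(V, A) = -V/3
(r(6*(-5), (-60 + 83)/(-74 + 63)) + 23995) + (-9759 - 16005) = (-2*(-5) + 23995) + (-9759 - 16005) = (-⅓*(-30) + 23995) - 25764 = (10 + 23995) - 25764 = 24005 - 25764 = -1759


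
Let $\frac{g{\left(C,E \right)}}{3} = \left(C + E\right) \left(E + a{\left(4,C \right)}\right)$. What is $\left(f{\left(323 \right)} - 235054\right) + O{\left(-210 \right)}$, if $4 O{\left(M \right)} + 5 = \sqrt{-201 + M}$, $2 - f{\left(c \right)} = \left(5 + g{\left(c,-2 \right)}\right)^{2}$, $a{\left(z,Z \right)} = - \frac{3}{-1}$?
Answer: $- \frac{4688309}{4} + \frac{i \sqrt{411}}{4} \approx -1.1721 \cdot 10^{6} + 5.0683 i$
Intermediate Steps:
$a{\left(z,Z \right)} = 3$ ($a{\left(z,Z \right)} = \left(-3\right) \left(-1\right) = 3$)
$g{\left(C,E \right)} = 3 \left(3 + E\right) \left(C + E\right)$ ($g{\left(C,E \right)} = 3 \left(C + E\right) \left(E + 3\right) = 3 \left(C + E\right) \left(3 + E\right) = 3 \left(3 + E\right) \left(C + E\right)$)
$f{\left(c \right)} = 2 - \left(-1 + 3 c\right)^{2}$ ($f{\left(c \right)} = 2 - \left(5 + \left(3 \left(-2\right)^{2} + 9 c + 9 \left(-2\right) + 3 c \left(-2\right)\right)\right)^{2} = 2 - \left(5 + \left(3 \cdot 4 + 9 c - 18 - 6 c\right)\right)^{2} = 2 - \left(5 + \left(12 + 9 c - 18 - 6 c\right)\right)^{2} = 2 - \left(5 + \left(-6 + 3 c\right)\right)^{2} = 2 - \left(-1 + 3 c\right)^{2}$)
$O{\left(M \right)} = - \frac{5}{4} + \frac{\sqrt{-201 + M}}{4}$
$\left(f{\left(323 \right)} - 235054\right) + O{\left(-210 \right)} = \left(\left(2 - \left(-1 + 3 \cdot 323\right)^{2}\right) - 235054\right) - \left(\frac{5}{4} - \frac{\sqrt{-201 - 210}}{4}\right) = \left(\left(2 - \left(-1 + 969\right)^{2}\right) - 235054\right) - \left(\frac{5}{4} - \frac{\sqrt{-411}}{4}\right) = \left(\left(2 - 968^{2}\right) - 235054\right) - \left(\frac{5}{4} - \frac{i \sqrt{411}}{4}\right) = \left(\left(2 - 937024\right) - 235054\right) - \left(\frac{5}{4} - \frac{i \sqrt{411}}{4}\right) = \left(-937022 - 235054\right) - \left(\frac{5}{4} - \frac{i \sqrt{411}}{4}\right) = -1172076 - \left(\frac{5}{4} - \frac{i \sqrt{411}}{4}\right) = - \frac{4688309}{4} + \frac{i \sqrt{411}}{4}$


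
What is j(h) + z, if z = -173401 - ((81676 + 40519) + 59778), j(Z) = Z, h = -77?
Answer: -355451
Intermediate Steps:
z = -355374 (z = -173401 - (122195 + 59778) = -173401 - 1*181973 = -173401 - 181973 = -355374)
j(h) + z = -77 - 355374 = -355451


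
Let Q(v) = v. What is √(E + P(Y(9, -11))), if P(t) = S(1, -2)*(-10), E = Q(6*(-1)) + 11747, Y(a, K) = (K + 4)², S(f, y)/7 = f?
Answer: √11671 ≈ 108.03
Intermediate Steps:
S(f, y) = 7*f
Y(a, K) = (4 + K)²
E = 11741 (E = 6*(-1) + 11747 = -6 + 11747 = 11741)
P(t) = -70 (P(t) = (7*1)*(-10) = 7*(-10) = -70)
√(E + P(Y(9, -11))) = √(11741 - 70) = √11671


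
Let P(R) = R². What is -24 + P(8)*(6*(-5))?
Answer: -1944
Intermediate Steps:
-24 + P(8)*(6*(-5)) = -24 + 8²*(6*(-5)) = -24 + 64*(-30) = -24 - 1920 = -1944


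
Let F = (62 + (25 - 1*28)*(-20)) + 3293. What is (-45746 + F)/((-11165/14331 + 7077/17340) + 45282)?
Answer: -206259490740/220636548817 ≈ -0.93484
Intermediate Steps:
F = 3415 (F = (62 + (25 - 28)*(-20)) + 3293 = (62 - 3*(-20)) + 3293 = (62 + 60) + 3293 = 122 + 3293 = 3415)
(-45746 + F)/((-11165/14331 + 7077/17340) + 45282) = (-45746 + 3415)/((-11165/14331 + 7077/17340) + 45282) = -42331/((-11165*1/14331 + 7077*(1/17340)) + 45282) = -42331/((-11165/14331 + 2359/5780) + 45282) = -42331/(-1807463/4872540 + 45282) = -42331/220636548817/4872540 = -42331*4872540/220636548817 = -206259490740/220636548817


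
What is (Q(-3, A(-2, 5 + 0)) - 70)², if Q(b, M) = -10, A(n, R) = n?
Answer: 6400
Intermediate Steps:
(Q(-3, A(-2, 5 + 0)) - 70)² = (-10 - 70)² = (-80)² = 6400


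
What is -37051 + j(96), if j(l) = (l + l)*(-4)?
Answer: -37819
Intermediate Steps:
j(l) = -8*l (j(l) = (2*l)*(-4) = -8*l)
-37051 + j(96) = -37051 - 8*96 = -37051 - 768 = -37819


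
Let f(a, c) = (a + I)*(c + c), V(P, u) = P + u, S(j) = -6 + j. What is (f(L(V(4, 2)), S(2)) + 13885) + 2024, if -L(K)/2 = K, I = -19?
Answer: 16157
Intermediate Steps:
L(K) = -2*K
f(a, c) = 2*c*(-19 + a) (f(a, c) = (a - 19)*(c + c) = (-19 + a)*(2*c) = 2*c*(-19 + a))
(f(L(V(4, 2)), S(2)) + 13885) + 2024 = (2*(-6 + 2)*(-19 - 2*(4 + 2)) + 13885) + 2024 = (2*(-4)*(-19 - 2*6) + 13885) + 2024 = (2*(-4)*(-19 - 12) + 13885) + 2024 = (2*(-4)*(-31) + 13885) + 2024 = (248 + 13885) + 2024 = 14133 + 2024 = 16157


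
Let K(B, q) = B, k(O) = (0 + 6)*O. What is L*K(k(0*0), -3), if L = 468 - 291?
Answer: 0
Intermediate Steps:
k(O) = 6*O
L = 177
L*K(k(0*0), -3) = 177*(6*(0*0)) = 177*(6*0) = 177*0 = 0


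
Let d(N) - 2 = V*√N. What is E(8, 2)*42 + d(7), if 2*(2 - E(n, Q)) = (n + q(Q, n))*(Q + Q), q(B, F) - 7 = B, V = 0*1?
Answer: -1342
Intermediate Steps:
V = 0
q(B, F) = 7 + B
d(N) = 2 (d(N) = 2 + 0*√N = 2 + 0 = 2)
E(n, Q) = 2 - Q*(7 + Q + n) (E(n, Q) = 2 - (n + (7 + Q))*(Q + Q)/2 = 2 - (7 + Q + n)*2*Q/2 = 2 - Q*(7 + Q + n))
E(8, 2)*42 + d(7) = (2 - 1*2*8 - 1*2*(7 + 2))*42 + 2 = (2 - 16 - 1*2*9)*42 + 2 = (2 - 16 - 18)*42 + 2 = -32*42 + 2 = -1344 + 2 = -1342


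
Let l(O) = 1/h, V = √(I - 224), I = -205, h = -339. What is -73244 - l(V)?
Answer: -24829715/339 ≈ -73244.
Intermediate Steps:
V = I*√429 (V = √(-205 - 224) = √(-429) = I*√429 ≈ 20.712*I)
l(O) = -1/339 (l(O) = 1/(-339) = -1/339)
-73244 - l(V) = -73244 - 1*(-1/339) = -73244 + 1/339 = -24829715/339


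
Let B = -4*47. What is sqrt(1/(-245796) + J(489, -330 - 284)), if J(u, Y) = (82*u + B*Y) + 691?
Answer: sqrt(2359549236929835)/122898 ≈ 395.25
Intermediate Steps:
B = -188
J(u, Y) = 691 - 188*Y + 82*u (J(u, Y) = (82*u - 188*Y) + 691 = (-188*Y + 82*u) + 691 = 691 - 188*Y + 82*u)
sqrt(1/(-245796) + J(489, -330 - 284)) = sqrt(1/(-245796) + (691 - 188*(-330 - 284) + 82*489)) = sqrt(-1/245796 + (691 - 188*(-614) + 40098)) = sqrt(-1/245796 + (691 + 115432 + 40098)) = sqrt(-1/245796 + 156221) = sqrt(38398496915/245796) = sqrt(2359549236929835)/122898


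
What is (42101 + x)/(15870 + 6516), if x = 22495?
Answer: 1538/533 ≈ 2.8856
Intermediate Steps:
(42101 + x)/(15870 + 6516) = (42101 + 22495)/(15870 + 6516) = 64596/22386 = 64596*(1/22386) = 1538/533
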